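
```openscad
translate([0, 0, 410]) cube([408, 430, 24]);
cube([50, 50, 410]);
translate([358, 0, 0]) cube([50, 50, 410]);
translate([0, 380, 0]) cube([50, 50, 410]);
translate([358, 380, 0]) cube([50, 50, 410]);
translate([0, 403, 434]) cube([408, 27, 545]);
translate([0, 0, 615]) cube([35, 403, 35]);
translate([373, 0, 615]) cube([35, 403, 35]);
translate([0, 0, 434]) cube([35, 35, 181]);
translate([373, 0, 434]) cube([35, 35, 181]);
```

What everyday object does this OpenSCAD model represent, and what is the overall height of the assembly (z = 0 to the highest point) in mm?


A chair. The overall height is 979 mm.

A slab on four corner posts with a tall panel at the back — a chair. The seat slab sits at z = 410 with thickness 24, and the 545 mm backrest starts at the seat top, so the overall height is 410 + 24 + 545 = 979 mm.


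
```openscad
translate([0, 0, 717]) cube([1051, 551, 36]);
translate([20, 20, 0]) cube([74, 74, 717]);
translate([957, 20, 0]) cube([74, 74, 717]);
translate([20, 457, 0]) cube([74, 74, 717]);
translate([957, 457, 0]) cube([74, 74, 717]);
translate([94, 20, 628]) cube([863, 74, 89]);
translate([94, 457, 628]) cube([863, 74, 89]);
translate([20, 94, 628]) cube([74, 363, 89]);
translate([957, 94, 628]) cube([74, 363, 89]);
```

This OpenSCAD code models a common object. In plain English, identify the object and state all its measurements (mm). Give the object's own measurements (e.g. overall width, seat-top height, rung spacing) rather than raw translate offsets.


A table: top 1051 mm (x) × 551 mm (y), 36 mm thick, upper face at z = 753 mm, on four 74×74 mm square legs, each inset 20 mm from the nearest pair of top edges from z = 0 to the bottom of the top. Four apron rails, 74 mm thick and 89 mm tall, run between adjacent legs with their top edges flush with the underside of the top and their outer faces flush with the legs' outer faces.


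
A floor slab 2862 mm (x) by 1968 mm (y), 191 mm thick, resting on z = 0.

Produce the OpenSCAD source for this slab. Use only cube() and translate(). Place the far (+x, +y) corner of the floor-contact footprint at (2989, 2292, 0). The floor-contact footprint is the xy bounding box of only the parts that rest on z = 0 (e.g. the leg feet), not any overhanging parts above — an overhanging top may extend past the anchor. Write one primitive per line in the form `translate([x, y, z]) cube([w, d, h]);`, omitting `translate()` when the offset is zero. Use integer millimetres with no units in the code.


translate([127, 324, 0]) cube([2862, 1968, 191]);


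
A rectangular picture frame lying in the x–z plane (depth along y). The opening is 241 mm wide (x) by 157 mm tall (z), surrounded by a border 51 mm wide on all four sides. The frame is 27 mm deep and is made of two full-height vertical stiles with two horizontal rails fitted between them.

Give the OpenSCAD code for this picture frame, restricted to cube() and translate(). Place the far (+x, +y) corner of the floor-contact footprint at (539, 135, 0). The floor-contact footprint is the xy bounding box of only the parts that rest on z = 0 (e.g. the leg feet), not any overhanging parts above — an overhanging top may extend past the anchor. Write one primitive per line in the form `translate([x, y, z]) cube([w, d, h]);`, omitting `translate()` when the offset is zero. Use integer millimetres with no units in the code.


translate([196, 108, 0]) cube([51, 27, 259]);
translate([488, 108, 0]) cube([51, 27, 259]);
translate([247, 108, 0]) cube([241, 27, 51]);
translate([247, 108, 208]) cube([241, 27, 51]);


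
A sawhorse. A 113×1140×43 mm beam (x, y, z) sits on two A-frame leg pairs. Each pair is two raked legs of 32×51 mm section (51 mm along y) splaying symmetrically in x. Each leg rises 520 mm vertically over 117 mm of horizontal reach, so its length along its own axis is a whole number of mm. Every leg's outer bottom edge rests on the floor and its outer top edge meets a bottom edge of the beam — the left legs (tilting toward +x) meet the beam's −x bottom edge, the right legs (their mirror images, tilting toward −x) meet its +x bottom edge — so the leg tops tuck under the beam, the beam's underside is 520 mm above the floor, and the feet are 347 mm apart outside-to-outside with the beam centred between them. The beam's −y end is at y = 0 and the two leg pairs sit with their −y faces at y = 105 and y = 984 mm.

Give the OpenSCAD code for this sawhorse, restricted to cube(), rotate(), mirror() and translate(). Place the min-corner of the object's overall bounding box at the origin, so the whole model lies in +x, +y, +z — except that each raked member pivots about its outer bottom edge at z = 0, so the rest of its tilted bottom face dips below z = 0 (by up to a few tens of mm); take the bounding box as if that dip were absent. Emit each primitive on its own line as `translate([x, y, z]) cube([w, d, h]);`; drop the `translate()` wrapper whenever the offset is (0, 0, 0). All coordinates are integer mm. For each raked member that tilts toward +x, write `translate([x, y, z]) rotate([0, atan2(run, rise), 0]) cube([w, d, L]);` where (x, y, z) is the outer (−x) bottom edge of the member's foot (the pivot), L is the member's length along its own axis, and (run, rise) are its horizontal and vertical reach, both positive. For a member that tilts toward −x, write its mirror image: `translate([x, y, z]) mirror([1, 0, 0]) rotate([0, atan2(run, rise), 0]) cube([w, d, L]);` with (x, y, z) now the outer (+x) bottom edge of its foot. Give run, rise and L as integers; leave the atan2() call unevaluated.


translate([117, 0, 520]) cube([113, 1140, 43]);
translate([0, 105, 0]) rotate([0, atan2(117, 520), 0]) cube([32, 51, 533]);
translate([347, 105, 0]) mirror([1, 0, 0]) rotate([0, atan2(117, 520), 0]) cube([32, 51, 533]);
translate([0, 984, 0]) rotate([0, atan2(117, 520), 0]) cube([32, 51, 533]);
translate([347, 984, 0]) mirror([1, 0, 0]) rotate([0, atan2(117, 520), 0]) cube([32, 51, 533]);


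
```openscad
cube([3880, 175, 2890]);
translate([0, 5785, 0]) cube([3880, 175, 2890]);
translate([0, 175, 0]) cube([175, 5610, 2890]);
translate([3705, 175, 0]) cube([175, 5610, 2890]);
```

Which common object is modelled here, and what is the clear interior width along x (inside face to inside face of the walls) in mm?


A house (or room) frame. The interior width is 3530 mm.

Four 2890 mm walls enclosing a rectangle with no floor or roof — a room or house frame. Outside width is 3880 mm and wall thickness is 175 mm, so the interior width is 3880 − 2 × 175 = 3530 mm.


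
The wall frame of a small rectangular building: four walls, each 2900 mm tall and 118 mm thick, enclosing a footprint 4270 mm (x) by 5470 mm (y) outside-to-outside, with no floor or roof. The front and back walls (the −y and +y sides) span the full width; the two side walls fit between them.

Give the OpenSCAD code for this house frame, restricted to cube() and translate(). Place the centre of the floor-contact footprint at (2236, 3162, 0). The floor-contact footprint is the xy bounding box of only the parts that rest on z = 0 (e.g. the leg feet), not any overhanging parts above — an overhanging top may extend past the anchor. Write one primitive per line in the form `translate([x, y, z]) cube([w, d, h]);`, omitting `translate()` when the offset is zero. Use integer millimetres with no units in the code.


translate([101, 427, 0]) cube([4270, 118, 2900]);
translate([101, 5779, 0]) cube([4270, 118, 2900]);
translate([101, 545, 0]) cube([118, 5234, 2900]);
translate([4253, 545, 0]) cube([118, 5234, 2900]);


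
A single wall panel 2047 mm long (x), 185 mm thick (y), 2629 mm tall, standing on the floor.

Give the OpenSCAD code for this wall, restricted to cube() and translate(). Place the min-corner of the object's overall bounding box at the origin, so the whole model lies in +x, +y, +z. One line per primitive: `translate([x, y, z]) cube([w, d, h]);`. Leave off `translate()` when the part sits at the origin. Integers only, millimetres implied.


cube([2047, 185, 2629]);


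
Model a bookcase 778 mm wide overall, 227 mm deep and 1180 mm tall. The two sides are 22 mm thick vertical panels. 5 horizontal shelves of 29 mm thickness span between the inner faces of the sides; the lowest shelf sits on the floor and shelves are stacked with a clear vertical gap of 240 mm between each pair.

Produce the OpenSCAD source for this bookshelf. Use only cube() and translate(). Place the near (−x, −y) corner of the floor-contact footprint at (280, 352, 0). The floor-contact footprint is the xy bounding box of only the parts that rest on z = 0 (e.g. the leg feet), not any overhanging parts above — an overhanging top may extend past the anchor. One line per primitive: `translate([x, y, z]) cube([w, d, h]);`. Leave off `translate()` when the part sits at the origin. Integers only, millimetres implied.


translate([280, 352, 0]) cube([22, 227, 1180]);
translate([1036, 352, 0]) cube([22, 227, 1180]);
translate([302, 352, 0]) cube([734, 227, 29]);
translate([302, 352, 269]) cube([734, 227, 29]);
translate([302, 352, 538]) cube([734, 227, 29]);
translate([302, 352, 807]) cube([734, 227, 29]);
translate([302, 352, 1076]) cube([734, 227, 29]);


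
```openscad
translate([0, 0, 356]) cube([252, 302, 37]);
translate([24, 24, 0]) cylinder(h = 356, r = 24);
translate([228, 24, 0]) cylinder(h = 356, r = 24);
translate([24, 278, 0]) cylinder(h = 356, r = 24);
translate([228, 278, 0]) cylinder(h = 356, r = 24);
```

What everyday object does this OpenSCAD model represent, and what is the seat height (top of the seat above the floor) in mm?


A stool. The seat height is 393 mm.

A 252×302×37 slab at z = 356 on four corner cylinders — a stool. The seat top is 356 + 37 = 393 mm.


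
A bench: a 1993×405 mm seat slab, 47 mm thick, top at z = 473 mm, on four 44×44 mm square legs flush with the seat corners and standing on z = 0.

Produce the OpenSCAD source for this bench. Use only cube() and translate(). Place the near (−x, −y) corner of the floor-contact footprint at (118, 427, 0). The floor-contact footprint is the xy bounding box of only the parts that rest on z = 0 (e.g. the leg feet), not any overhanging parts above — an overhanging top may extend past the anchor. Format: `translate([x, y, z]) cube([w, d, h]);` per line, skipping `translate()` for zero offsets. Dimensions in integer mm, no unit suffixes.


// leg_h = 473 − 47 = 426
translate([118, 427, 426]) cube([1993, 405, 47]);
translate([118, 427, 0]) cube([44, 44, 426]);
translate([118, 788, 0]) cube([44, 44, 426]);
translate([2067, 427, 0]) cube([44, 44, 426]);
translate([2067, 788, 0]) cube([44, 44, 426]);


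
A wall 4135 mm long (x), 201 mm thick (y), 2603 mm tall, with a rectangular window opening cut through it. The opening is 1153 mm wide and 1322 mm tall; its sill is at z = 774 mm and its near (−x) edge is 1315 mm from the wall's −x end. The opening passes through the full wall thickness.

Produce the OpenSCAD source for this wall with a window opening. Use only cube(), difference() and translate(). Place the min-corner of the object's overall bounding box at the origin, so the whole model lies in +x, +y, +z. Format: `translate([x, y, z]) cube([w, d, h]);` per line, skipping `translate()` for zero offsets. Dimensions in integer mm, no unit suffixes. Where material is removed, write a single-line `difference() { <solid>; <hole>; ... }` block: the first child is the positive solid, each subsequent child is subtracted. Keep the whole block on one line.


difference() { cube([4135, 201, 2603]); translate([1315, 0, 774]) cube([1153, 201, 1322]); }


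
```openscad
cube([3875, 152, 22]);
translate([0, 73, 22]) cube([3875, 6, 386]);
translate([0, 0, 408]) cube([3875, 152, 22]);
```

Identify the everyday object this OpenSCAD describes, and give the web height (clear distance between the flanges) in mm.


An I-beam. The web height is 386 mm.

Two wide flanges with a thin centred web — an I-beam. Overall 430 mm minus two 22 mm flanges gives a web of 430 − 2·22 = 386 mm.


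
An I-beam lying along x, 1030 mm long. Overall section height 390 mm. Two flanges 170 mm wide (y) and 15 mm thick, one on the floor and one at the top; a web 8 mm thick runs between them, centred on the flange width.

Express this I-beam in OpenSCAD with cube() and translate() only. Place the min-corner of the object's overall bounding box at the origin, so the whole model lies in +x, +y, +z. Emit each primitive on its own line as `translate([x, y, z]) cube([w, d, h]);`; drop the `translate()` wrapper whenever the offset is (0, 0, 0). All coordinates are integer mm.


cube([1030, 170, 15]);
translate([0, 81, 15]) cube([1030, 8, 360]);
translate([0, 0, 375]) cube([1030, 170, 15]);


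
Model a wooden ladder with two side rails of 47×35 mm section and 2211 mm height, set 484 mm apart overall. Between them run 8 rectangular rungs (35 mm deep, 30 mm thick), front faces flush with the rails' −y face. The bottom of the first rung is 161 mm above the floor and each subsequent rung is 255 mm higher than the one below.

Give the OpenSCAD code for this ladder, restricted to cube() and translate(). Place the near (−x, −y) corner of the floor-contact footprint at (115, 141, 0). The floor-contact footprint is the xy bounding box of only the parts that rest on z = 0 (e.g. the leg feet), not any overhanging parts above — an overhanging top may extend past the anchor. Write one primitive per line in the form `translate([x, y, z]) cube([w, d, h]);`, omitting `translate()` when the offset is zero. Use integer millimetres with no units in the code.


translate([115, 141, 0]) cube([47, 35, 2211]);
translate([552, 141, 0]) cube([47, 35, 2211]);
translate([162, 141, 161]) cube([390, 35, 30]);
translate([162, 141, 416]) cube([390, 35, 30]);
translate([162, 141, 671]) cube([390, 35, 30]);
translate([162, 141, 926]) cube([390, 35, 30]);
translate([162, 141, 1181]) cube([390, 35, 30]);
translate([162, 141, 1436]) cube([390, 35, 30]);
translate([162, 141, 1691]) cube([390, 35, 30]);
translate([162, 141, 1946]) cube([390, 35, 30]);


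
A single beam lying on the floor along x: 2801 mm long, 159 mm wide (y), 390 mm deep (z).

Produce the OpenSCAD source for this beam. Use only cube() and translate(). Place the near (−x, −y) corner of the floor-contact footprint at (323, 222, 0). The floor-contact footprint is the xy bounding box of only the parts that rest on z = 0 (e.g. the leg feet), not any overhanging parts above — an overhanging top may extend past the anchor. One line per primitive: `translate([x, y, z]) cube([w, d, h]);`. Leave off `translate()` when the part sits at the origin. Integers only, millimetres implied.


translate([323, 222, 0]) cube([2801, 159, 390]);


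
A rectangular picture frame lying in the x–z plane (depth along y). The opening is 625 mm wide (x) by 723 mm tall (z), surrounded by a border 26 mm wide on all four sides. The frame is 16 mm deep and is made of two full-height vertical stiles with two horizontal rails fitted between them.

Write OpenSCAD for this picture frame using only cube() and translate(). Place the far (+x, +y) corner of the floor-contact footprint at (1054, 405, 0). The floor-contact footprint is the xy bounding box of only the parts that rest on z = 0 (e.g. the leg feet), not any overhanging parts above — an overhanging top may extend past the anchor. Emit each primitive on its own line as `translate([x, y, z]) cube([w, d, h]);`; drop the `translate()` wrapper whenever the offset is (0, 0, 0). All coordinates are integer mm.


translate([377, 389, 0]) cube([26, 16, 775]);
translate([1028, 389, 0]) cube([26, 16, 775]);
translate([403, 389, 0]) cube([625, 16, 26]);
translate([403, 389, 749]) cube([625, 16, 26]);


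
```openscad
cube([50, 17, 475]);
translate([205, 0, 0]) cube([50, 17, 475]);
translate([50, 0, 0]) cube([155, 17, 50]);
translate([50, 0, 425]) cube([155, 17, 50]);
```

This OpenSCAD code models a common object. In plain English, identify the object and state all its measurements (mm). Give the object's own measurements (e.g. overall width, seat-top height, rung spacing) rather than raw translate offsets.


A rectangular picture frame lying in the x–z plane (depth along y). The opening is 155 mm wide (x) by 375 mm tall (z), surrounded by a border 50 mm wide on all four sides. The frame is 17 mm deep and is made of two full-height vertical stiles with two horizontal rails fitted between them.


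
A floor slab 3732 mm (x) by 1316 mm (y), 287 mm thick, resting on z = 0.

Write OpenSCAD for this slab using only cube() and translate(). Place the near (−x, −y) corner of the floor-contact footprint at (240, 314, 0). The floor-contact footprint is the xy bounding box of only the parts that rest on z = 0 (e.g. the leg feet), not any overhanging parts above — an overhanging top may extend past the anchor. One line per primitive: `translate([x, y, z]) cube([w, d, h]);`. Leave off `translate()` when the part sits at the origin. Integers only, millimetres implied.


translate([240, 314, 0]) cube([3732, 1316, 287]);


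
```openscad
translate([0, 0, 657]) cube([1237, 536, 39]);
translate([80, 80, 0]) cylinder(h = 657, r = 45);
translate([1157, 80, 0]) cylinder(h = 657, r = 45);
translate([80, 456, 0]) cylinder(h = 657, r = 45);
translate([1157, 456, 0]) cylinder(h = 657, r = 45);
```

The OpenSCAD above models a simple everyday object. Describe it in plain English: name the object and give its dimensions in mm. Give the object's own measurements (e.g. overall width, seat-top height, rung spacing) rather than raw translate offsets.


A table: top 1237 mm (x) × 536 mm (y), 39 mm thick, upper face at z = 696 mm, on four round legs of 90 mm diameter, each leg's bounding box inset 35 mm from the nearest pair of top edges from z = 0 to the bottom of the top.


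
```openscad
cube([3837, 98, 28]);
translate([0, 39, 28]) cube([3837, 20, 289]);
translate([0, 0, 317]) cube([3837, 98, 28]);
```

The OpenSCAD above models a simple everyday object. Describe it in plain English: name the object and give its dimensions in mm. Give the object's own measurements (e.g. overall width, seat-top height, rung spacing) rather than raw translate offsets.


An I-beam lying along x, 3837 mm long. Overall section height 345 mm. Two flanges 98 mm wide (y) and 28 mm thick, one on the floor and one at the top; a web 20 mm thick runs between them, centred on the flange width.


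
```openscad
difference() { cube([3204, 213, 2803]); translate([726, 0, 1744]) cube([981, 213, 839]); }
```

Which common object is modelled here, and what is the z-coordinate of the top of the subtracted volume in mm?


A wall with a window opening. The window head height is 2583 mm.

A wall with a rectangular opening subtracted — a window. Sill at z = 1744, opening 839 mm tall, so the head is at 1744 + 839 = 2583 mm.


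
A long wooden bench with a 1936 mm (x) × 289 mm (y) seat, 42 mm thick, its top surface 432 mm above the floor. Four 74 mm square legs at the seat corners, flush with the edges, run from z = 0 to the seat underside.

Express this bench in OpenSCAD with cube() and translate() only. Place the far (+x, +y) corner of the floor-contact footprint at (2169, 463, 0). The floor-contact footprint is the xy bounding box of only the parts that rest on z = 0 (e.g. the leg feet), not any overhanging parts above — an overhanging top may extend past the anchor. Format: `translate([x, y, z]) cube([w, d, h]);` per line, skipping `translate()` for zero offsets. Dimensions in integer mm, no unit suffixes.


// leg_h = 432 − 42 = 390
translate([233, 174, 390]) cube([1936, 289, 42]);
translate([233, 174, 0]) cube([74, 74, 390]);
translate([233, 389, 0]) cube([74, 74, 390]);
translate([2095, 174, 0]) cube([74, 74, 390]);
translate([2095, 389, 0]) cube([74, 74, 390]);


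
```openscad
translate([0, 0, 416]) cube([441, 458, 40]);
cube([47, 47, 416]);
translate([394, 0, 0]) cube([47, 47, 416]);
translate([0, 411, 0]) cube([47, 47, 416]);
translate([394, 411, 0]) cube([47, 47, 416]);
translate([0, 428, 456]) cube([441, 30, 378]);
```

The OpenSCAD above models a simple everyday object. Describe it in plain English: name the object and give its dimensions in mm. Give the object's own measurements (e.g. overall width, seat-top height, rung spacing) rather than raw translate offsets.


A chair. The seat is a 441×458×40 mm slab with its top at z = 456 mm, on four 47×47 mm corner legs (flush with the seat edges, standing on z = 0). A flat backrest 30 mm thick, 378 mm tall, spans the full seat width and rises from the seat top along its +y edge, rear face flush with the rear of the seat.


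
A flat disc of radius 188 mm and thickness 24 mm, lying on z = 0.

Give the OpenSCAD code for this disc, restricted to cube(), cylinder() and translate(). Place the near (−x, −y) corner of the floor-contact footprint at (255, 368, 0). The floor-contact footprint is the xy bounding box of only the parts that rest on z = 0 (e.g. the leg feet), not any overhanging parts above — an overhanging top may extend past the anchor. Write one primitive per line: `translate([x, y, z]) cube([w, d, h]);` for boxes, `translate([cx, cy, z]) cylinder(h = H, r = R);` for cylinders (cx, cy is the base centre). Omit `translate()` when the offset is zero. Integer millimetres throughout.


translate([443, 556, 0]) cylinder(h = 24, r = 188);


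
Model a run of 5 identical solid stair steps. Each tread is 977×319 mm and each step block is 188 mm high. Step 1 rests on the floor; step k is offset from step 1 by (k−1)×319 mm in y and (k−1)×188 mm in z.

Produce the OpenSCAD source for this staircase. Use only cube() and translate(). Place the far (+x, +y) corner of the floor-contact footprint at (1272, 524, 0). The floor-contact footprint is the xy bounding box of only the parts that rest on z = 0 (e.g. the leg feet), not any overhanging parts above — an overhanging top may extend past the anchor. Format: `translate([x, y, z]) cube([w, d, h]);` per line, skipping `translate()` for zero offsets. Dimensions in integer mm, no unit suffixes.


translate([295, 205, 0]) cube([977, 319, 188]);
translate([295, 524, 188]) cube([977, 319, 188]);
translate([295, 843, 376]) cube([977, 319, 188]);
translate([295, 1162, 564]) cube([977, 319, 188]);
translate([295, 1481, 752]) cube([977, 319, 188]);


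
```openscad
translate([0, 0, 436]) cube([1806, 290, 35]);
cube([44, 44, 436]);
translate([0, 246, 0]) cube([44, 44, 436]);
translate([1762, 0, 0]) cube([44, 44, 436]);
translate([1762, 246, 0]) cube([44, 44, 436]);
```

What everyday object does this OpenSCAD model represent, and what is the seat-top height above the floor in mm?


A bench. The seat-top height is 471 mm.

A long slab on four corner posts — a bench. The slab sits at z = 436 with thickness 35, so the top is 436 + 35 = 471 mm.


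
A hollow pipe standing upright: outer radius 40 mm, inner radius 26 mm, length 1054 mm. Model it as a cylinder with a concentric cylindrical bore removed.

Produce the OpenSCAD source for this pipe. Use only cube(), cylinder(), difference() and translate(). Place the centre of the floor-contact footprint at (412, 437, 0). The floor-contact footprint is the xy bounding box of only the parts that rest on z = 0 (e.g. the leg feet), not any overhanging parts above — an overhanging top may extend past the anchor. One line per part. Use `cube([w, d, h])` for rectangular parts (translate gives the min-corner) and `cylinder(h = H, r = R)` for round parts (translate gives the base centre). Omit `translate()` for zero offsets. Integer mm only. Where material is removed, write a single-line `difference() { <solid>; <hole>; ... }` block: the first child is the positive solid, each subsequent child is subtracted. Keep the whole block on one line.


difference() { translate([412, 437, 0]) cylinder(h = 1054, r = 40); translate([412, 437, 0]) cylinder(h = 1054, r = 26); }


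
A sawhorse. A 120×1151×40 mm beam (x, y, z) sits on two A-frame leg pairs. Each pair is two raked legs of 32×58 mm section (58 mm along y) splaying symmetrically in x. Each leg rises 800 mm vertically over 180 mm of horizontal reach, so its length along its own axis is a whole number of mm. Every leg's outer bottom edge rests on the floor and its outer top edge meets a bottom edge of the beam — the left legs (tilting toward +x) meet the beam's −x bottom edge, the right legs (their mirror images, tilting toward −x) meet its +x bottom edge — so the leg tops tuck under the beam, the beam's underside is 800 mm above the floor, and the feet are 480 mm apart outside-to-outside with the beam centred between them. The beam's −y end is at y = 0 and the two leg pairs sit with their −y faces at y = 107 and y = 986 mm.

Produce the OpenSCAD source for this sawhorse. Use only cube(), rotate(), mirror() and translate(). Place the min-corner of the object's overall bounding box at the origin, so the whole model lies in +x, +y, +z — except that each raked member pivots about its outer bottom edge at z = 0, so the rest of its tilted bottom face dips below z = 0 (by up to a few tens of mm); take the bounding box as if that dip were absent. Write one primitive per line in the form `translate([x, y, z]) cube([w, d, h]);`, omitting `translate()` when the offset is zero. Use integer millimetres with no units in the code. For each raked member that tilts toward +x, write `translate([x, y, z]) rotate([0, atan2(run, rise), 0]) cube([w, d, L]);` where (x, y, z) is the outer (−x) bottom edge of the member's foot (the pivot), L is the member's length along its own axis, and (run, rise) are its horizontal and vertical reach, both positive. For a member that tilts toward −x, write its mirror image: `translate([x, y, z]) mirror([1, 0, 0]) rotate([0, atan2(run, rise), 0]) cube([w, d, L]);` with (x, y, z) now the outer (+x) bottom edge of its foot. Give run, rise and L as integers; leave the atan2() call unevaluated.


translate([180, 0, 800]) cube([120, 1151, 40]);
translate([0, 107, 0]) rotate([0, atan2(180, 800), 0]) cube([32, 58, 820]);
translate([480, 107, 0]) mirror([1, 0, 0]) rotate([0, atan2(180, 800), 0]) cube([32, 58, 820]);
translate([0, 986, 0]) rotate([0, atan2(180, 800), 0]) cube([32, 58, 820]);
translate([480, 986, 0]) mirror([1, 0, 0]) rotate([0, atan2(180, 800), 0]) cube([32, 58, 820]);


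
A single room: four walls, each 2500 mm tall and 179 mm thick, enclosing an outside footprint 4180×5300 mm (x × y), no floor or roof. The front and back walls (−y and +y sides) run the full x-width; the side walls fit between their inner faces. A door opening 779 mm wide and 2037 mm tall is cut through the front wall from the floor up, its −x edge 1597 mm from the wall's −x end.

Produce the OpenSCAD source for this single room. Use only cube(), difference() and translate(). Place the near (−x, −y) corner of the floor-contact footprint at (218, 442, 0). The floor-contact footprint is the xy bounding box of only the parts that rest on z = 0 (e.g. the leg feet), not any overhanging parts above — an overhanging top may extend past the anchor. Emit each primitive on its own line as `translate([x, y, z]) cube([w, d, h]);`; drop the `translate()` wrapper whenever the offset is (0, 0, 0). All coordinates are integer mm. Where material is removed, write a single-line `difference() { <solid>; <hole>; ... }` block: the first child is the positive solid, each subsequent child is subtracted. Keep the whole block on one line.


difference() { translate([218, 442, 0]) cube([4180, 179, 2500]); translate([1815, 442, 0]) cube([779, 179, 2037]); }
translate([218, 5563, 0]) cube([4180, 179, 2500]);
translate([218, 621, 0]) cube([179, 4942, 2500]);
translate([4219, 621, 0]) cube([179, 4942, 2500]);


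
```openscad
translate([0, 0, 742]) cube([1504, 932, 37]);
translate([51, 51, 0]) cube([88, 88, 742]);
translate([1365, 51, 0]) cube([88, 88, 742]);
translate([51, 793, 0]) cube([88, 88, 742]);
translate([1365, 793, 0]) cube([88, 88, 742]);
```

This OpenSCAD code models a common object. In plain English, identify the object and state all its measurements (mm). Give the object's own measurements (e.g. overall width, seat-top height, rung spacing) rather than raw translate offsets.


A rectangular dining table. The top is 1504×932×37 mm with its upper surface at z = 779 mm. It stands on four 88×88 mm square legs, each inset 51 mm from the nearest pair of top edges, running from the floor to the underside of the top.


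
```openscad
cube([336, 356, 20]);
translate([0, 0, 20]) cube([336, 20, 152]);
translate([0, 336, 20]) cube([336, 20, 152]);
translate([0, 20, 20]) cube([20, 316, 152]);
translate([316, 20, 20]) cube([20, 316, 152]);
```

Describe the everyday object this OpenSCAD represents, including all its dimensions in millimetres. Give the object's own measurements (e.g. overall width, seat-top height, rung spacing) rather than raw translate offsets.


An open-topped rectangular box: outside dimensions 336×356×172 mm, with a uniform wall and base thickness of 20 mm. The base is a full 336×356 slab on the floor; four walls sit on top of the base. The front and back walls (the −y and +y sides) span the full width; the two side walls fit between them.


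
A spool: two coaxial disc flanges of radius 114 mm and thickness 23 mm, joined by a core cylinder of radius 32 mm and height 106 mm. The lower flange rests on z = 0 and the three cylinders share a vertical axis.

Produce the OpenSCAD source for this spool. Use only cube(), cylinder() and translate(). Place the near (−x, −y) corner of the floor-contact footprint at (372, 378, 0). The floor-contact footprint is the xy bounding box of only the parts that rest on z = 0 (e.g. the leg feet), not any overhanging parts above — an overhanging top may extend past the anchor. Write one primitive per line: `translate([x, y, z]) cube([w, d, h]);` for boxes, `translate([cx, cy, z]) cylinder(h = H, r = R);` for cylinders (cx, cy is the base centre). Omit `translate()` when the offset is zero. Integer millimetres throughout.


translate([486, 492, 0]) cylinder(h = 23, r = 114);
translate([486, 492, 23]) cylinder(h = 106, r = 32);
translate([486, 492, 129]) cylinder(h = 23, r = 114);


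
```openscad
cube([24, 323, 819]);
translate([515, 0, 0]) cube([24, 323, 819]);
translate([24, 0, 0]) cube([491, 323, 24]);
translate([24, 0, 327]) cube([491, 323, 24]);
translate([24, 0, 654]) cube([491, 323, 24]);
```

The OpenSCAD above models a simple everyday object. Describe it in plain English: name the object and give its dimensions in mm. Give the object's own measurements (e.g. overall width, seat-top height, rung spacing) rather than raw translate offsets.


An open bookshelf. Two side panels, each 24 mm thick, 323 mm deep and 819 mm tall, stand 539 mm apart (outside-to-outside). Between them sit 3 shelves, each 24 mm thick and 323 mm deep, spanning the full gap between the sides. The bottom shelf rests on the floor (its underside at z = 0) and the clear gap between one shelf's top and the next shelf's underside is 303 mm.


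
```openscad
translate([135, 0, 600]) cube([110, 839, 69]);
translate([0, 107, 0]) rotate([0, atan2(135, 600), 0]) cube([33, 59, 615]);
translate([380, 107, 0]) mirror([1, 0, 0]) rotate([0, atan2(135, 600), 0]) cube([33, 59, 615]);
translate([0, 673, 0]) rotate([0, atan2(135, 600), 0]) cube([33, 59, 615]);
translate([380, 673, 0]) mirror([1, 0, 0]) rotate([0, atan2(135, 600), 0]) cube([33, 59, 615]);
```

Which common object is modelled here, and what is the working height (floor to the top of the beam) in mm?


A sawhorse. The overall height is 669 mm.

A beam across two mirrored pairs of raked legs — a sawhorse. The beam's underside is at z = 600 (matching the legs' vertical rise in atan2(135, 600)) and the beam is 69 mm tall, so its top is at 600 + 69 = 669 mm. The raked legs top out at the beam's underside, so that is the highest point.


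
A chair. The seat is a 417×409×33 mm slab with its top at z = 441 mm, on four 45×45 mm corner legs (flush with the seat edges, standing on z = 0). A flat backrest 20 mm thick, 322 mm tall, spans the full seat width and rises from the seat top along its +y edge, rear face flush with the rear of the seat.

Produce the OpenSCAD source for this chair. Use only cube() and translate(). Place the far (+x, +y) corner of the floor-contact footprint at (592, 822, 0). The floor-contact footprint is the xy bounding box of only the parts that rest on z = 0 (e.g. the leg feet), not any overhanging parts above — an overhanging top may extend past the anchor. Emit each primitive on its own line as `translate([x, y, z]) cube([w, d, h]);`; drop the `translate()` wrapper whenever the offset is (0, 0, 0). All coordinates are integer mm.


translate([175, 413, 408]) cube([417, 409, 33]);
translate([175, 413, 0]) cube([45, 45, 408]);
translate([547, 413, 0]) cube([45, 45, 408]);
translate([175, 777, 0]) cube([45, 45, 408]);
translate([547, 777, 0]) cube([45, 45, 408]);
translate([175, 802, 441]) cube([417, 20, 322]);


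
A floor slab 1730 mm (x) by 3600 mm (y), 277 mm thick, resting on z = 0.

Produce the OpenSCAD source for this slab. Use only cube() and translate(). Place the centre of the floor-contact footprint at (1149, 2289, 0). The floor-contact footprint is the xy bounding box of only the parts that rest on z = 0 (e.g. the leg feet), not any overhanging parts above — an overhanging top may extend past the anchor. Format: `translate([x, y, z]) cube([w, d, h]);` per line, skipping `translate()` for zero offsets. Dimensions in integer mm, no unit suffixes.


translate([284, 489, 0]) cube([1730, 3600, 277]);


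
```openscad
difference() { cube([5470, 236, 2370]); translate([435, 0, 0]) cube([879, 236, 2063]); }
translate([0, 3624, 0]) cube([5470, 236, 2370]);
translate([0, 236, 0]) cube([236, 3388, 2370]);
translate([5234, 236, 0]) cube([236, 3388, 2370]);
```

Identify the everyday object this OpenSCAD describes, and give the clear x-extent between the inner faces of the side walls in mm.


A single room. The interior width is 4998 mm.

Four walls enclosing a rectangle with a door in the front wall — a room. Outside width 5470 minus two 236 mm walls gives 4998 mm.


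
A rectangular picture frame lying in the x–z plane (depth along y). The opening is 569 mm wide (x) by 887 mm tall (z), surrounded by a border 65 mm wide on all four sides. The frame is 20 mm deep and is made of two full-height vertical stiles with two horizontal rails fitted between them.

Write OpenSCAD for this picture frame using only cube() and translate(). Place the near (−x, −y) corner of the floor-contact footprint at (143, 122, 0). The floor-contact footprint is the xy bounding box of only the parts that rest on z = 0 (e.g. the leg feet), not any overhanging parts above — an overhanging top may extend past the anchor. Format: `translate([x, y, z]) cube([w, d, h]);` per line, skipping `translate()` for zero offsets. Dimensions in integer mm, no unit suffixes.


translate([143, 122, 0]) cube([65, 20, 1017]);
translate([777, 122, 0]) cube([65, 20, 1017]);
translate([208, 122, 0]) cube([569, 20, 65]);
translate([208, 122, 952]) cube([569, 20, 65]);


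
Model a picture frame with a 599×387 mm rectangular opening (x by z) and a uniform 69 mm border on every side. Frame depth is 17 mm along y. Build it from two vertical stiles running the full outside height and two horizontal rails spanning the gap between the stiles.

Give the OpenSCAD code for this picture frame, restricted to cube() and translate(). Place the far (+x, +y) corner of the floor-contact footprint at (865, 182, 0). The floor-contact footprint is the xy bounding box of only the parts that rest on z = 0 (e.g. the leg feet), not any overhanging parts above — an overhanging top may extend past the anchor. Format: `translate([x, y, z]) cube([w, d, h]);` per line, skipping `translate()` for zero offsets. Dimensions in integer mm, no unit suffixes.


translate([128, 165, 0]) cube([69, 17, 525]);
translate([796, 165, 0]) cube([69, 17, 525]);
translate([197, 165, 0]) cube([599, 17, 69]);
translate([197, 165, 456]) cube([599, 17, 69]);


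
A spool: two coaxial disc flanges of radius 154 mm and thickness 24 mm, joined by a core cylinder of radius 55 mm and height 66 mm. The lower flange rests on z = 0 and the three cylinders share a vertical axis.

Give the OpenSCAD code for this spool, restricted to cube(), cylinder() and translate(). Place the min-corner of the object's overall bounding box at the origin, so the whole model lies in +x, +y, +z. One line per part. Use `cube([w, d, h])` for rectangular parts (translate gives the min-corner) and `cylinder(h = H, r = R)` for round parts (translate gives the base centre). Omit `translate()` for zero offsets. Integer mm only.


translate([154, 154, 0]) cylinder(h = 24, r = 154);
translate([154, 154, 24]) cylinder(h = 66, r = 55);
translate([154, 154, 90]) cylinder(h = 24, r = 154);


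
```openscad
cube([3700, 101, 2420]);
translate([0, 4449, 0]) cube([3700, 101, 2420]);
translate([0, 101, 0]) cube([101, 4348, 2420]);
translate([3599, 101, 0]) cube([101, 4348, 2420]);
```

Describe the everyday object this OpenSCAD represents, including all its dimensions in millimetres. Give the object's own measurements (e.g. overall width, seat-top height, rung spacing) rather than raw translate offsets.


The wall frame of a small rectangular building: four walls, each 2420 mm tall and 101 mm thick, enclosing a footprint 3700 mm (x) by 4550 mm (y) outside-to-outside, with no floor or roof. The front and back walls (the −y and +y sides) span the full width; the two side walls fit between them.


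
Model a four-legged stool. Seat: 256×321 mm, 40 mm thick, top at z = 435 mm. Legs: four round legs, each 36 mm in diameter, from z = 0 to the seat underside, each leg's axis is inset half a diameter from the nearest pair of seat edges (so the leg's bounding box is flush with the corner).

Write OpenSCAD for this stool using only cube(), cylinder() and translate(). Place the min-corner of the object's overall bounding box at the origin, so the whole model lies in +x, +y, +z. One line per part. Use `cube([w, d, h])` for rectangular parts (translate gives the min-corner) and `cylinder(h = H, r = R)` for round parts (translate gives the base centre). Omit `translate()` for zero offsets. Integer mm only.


translate([0, 0, 395]) cube([256, 321, 40]);
translate([18, 18, 0]) cylinder(h = 395, r = 18);
translate([238, 18, 0]) cylinder(h = 395, r = 18);
translate([18, 303, 0]) cylinder(h = 395, r = 18);
translate([238, 303, 0]) cylinder(h = 395, r = 18);


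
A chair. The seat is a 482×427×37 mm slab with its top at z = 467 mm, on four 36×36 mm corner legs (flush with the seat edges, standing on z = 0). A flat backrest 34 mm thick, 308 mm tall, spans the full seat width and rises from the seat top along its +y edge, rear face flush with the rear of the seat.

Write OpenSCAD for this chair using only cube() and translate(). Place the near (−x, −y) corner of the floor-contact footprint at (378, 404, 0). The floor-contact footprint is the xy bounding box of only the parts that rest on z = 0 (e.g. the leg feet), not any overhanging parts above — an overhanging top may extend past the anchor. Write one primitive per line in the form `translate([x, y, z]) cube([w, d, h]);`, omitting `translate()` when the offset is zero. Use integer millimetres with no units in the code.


translate([378, 404, 430]) cube([482, 427, 37]);
translate([378, 404, 0]) cube([36, 36, 430]);
translate([824, 404, 0]) cube([36, 36, 430]);
translate([378, 795, 0]) cube([36, 36, 430]);
translate([824, 795, 0]) cube([36, 36, 430]);
translate([378, 797, 467]) cube([482, 34, 308]);


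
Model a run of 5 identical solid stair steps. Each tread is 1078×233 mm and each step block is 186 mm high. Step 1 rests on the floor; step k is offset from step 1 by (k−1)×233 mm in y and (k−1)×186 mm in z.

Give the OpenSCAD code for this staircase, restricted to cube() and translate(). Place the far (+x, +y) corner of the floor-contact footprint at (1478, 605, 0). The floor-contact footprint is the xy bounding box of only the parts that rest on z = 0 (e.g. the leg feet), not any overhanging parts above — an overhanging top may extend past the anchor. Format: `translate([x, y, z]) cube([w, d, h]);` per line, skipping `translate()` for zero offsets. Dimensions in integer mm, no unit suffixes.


translate([400, 372, 0]) cube([1078, 233, 186]);
translate([400, 605, 186]) cube([1078, 233, 186]);
translate([400, 838, 372]) cube([1078, 233, 186]);
translate([400, 1071, 558]) cube([1078, 233, 186]);
translate([400, 1304, 744]) cube([1078, 233, 186]);
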